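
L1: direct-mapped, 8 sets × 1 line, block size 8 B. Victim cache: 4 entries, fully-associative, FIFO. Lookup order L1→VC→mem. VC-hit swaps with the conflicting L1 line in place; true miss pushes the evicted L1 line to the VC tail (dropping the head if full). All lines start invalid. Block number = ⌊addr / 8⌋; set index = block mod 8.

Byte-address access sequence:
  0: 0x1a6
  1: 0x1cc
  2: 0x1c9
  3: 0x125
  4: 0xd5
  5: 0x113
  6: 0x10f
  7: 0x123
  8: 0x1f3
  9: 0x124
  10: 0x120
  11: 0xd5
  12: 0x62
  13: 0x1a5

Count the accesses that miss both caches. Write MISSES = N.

MISSES = 8

  [0] addr=0x1a6 blk=52 s=4: MISS | VC []
  [1] addr=0x1cc blk=57 s=1: MISS | VC []
  [2] addr=0x1c9 blk=57 s=1: L1-HIT | VC []
  [3] addr=0x125 blk=36 s=4: MISS | VC [52]
  [4] addr=0xd5 blk=26 s=2: MISS | VC [52]
  [5] addr=0x113 blk=34 s=2: MISS | VC [52, 26]
  [6] addr=0x10f blk=33 s=1: MISS | VC [52, 26, 57]
  [7] addr=0x123 blk=36 s=4: L1-HIT | VC [52, 26, 57]
  [8] addr=0x1f3 blk=62 s=6: MISS | VC [52, 26, 57]
  [9] addr=0x124 blk=36 s=4: L1-HIT | VC [52, 26, 57]
  [10] addr=0x120 blk=36 s=4: L1-HIT | VC [52, 26, 57]
  [11] addr=0xd5 blk=26 s=2: VC-HIT | VC [52, 34, 57]
  [12] addr=0x62 blk=12 s=4: MISS | VC [52, 34, 57, 36]
  [13] addr=0x1a5 blk=52 s=4: VC-HIT | VC [12, 34, 57, 36]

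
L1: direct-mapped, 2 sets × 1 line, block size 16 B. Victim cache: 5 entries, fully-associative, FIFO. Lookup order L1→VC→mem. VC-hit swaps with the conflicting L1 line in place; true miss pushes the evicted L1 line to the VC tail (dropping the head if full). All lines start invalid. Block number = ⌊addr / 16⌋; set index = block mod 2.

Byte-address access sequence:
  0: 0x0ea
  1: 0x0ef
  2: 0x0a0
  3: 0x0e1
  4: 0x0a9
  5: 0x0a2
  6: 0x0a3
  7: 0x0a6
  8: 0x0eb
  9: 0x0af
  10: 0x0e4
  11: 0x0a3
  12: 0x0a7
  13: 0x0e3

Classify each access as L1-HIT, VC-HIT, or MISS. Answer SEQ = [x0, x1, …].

SEQ = [MISS, L1-HIT, MISS, VC-HIT, VC-HIT, L1-HIT, L1-HIT, L1-HIT, VC-HIT, VC-HIT, VC-HIT, VC-HIT, L1-HIT, VC-HIT]

  [0] addr=0xea blk=14 s=0: MISS | VC []
  [1] addr=0xef blk=14 s=0: L1-HIT | VC []
  [2] addr=0xa0 blk=10 s=0: MISS | VC [14]
  [3] addr=0xe1 blk=14 s=0: VC-HIT | VC [10]
  [4] addr=0xa9 blk=10 s=0: VC-HIT | VC [14]
  [5] addr=0xa2 blk=10 s=0: L1-HIT | VC [14]
  [6] addr=0xa3 blk=10 s=0: L1-HIT | VC [14]
  [7] addr=0xa6 blk=10 s=0: L1-HIT | VC [14]
  [8] addr=0xeb blk=14 s=0: VC-HIT | VC [10]
  [9] addr=0xaf blk=10 s=0: VC-HIT | VC [14]
  [10] addr=0xe4 blk=14 s=0: VC-HIT | VC [10]
  [11] addr=0xa3 blk=10 s=0: VC-HIT | VC [14]
  [12] addr=0xa7 blk=10 s=0: L1-HIT | VC [14]
  [13] addr=0xe3 blk=14 s=0: VC-HIT | VC [10]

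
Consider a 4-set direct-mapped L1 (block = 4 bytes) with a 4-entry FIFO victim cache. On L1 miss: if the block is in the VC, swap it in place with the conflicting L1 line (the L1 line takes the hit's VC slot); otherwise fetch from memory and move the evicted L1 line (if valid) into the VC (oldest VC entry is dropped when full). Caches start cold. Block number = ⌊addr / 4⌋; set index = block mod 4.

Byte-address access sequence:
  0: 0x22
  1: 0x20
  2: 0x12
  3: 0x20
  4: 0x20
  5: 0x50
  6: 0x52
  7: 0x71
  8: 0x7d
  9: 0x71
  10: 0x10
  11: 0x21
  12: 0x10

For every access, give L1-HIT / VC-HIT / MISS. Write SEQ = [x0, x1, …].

SEQ = [MISS, L1-HIT, MISS, VC-HIT, L1-HIT, MISS, L1-HIT, MISS, MISS, L1-HIT, VC-HIT, VC-HIT, VC-HIT]

  [0] addr=0x22 blk=8 s=0: MISS | VC []
  [1] addr=0x20 blk=8 s=0: L1-HIT | VC []
  [2] addr=0x12 blk=4 s=0: MISS | VC [8]
  [3] addr=0x20 blk=8 s=0: VC-HIT | VC [4]
  [4] addr=0x20 blk=8 s=0: L1-HIT | VC [4]
  [5] addr=0x50 blk=20 s=0: MISS | VC [4, 8]
  [6] addr=0x52 blk=20 s=0: L1-HIT | VC [4, 8]
  [7] addr=0x71 blk=28 s=0: MISS | VC [4, 8, 20]
  [8] addr=0x7d blk=31 s=3: MISS | VC [4, 8, 20]
  [9] addr=0x71 blk=28 s=0: L1-HIT | VC [4, 8, 20]
  [10] addr=0x10 blk=4 s=0: VC-HIT | VC [28, 8, 20]
  [11] addr=0x21 blk=8 s=0: VC-HIT | VC [28, 4, 20]
  [12] addr=0x10 blk=4 s=0: VC-HIT | VC [28, 8, 20]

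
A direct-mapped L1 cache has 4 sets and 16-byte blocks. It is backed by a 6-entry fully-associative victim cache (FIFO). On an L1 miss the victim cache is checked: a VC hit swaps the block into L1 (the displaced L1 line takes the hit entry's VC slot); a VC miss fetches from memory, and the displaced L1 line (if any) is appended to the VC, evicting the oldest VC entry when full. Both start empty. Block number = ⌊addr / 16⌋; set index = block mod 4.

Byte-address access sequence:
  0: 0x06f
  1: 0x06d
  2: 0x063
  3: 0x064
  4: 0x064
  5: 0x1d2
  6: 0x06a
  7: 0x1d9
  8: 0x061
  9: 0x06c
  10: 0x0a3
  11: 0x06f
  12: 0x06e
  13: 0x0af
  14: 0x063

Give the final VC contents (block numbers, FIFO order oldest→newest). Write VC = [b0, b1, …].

  [0] addr=0x6f blk=6 s=2: MISS | VC []
  [1] addr=0x6d blk=6 s=2: L1-HIT | VC []
  [2] addr=0x63 blk=6 s=2: L1-HIT | VC []
  [3] addr=0x64 blk=6 s=2: L1-HIT | VC []
  [4] addr=0x64 blk=6 s=2: L1-HIT | VC []
  [5] addr=0x1d2 blk=29 s=1: MISS | VC []
  [6] addr=0x6a blk=6 s=2: L1-HIT | VC []
  [7] addr=0x1d9 blk=29 s=1: L1-HIT | VC []
  [8] addr=0x61 blk=6 s=2: L1-HIT | VC []
  [9] addr=0x6c blk=6 s=2: L1-HIT | VC []
  [10] addr=0xa3 blk=10 s=2: MISS | VC [6]
  [11] addr=0x6f blk=6 s=2: VC-HIT | VC [10]
  [12] addr=0x6e blk=6 s=2: L1-HIT | VC [10]
  [13] addr=0xaf blk=10 s=2: VC-HIT | VC [6]
  [14] addr=0x63 blk=6 s=2: VC-HIT | VC [10]

VC = [10]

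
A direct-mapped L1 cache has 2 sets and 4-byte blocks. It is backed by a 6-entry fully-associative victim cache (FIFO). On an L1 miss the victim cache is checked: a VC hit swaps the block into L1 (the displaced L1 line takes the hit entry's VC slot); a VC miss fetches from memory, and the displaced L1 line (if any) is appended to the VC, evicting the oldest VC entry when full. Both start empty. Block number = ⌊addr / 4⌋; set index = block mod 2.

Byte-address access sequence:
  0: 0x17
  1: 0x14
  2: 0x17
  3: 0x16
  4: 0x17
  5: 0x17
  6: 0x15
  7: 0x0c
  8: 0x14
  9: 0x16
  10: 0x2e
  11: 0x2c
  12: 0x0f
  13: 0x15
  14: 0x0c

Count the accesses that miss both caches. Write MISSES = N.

MISSES = 3

#0 0x17→b5/s1 MISS; vc=[]
#1 0x14→b5/s1 L1-HIT; vc=[]
#2 0x17→b5/s1 L1-HIT; vc=[]
#3 0x16→b5/s1 L1-HIT; vc=[]
#4 0x17→b5/s1 L1-HIT; vc=[]
#5 0x17→b5/s1 L1-HIT; vc=[]
#6 0x15→b5/s1 L1-HIT; vc=[]
#7 0xc→b3/s1 MISS; vc=[5]
#8 0x14→b5/s1 VC-HIT; vc=[3]
#9 0x16→b5/s1 L1-HIT; vc=[3]
#10 0x2e→b11/s1 MISS; vc=[3,5]
#11 0x2c→b11/s1 L1-HIT; vc=[3,5]
#12 0xf→b3/s1 VC-HIT; vc=[11,5]
#13 0x15→b5/s1 VC-HIT; vc=[11,3]
#14 0xc→b3/s1 VC-HIT; vc=[11,5]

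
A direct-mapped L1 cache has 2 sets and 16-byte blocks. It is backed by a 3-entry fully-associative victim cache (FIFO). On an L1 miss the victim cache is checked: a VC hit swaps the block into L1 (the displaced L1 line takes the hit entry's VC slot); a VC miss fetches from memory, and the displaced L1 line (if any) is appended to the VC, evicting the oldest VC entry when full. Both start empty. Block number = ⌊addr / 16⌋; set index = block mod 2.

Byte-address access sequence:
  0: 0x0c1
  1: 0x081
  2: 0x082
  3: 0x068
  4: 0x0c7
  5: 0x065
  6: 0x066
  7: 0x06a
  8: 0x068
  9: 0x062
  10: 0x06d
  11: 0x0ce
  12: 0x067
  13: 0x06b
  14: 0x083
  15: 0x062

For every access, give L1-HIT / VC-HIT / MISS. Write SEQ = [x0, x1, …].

#0 0xc1→b12/s0 MISS; vc=[]
#1 0x81→b8/s0 MISS; vc=[12]
#2 0x82→b8/s0 L1-HIT; vc=[12]
#3 0x68→b6/s0 MISS; vc=[12,8]
#4 0xc7→b12/s0 VC-HIT; vc=[6,8]
#5 0x65→b6/s0 VC-HIT; vc=[12,8]
#6 0x66→b6/s0 L1-HIT; vc=[12,8]
#7 0x6a→b6/s0 L1-HIT; vc=[12,8]
#8 0x68→b6/s0 L1-HIT; vc=[12,8]
#9 0x62→b6/s0 L1-HIT; vc=[12,8]
#10 0x6d→b6/s0 L1-HIT; vc=[12,8]
#11 0xce→b12/s0 VC-HIT; vc=[6,8]
#12 0x67→b6/s0 VC-HIT; vc=[12,8]
#13 0x6b→b6/s0 L1-HIT; vc=[12,8]
#14 0x83→b8/s0 VC-HIT; vc=[12,6]
#15 0x62→b6/s0 VC-HIT; vc=[12,8]

SEQ = [MISS, MISS, L1-HIT, MISS, VC-HIT, VC-HIT, L1-HIT, L1-HIT, L1-HIT, L1-HIT, L1-HIT, VC-HIT, VC-HIT, L1-HIT, VC-HIT, VC-HIT]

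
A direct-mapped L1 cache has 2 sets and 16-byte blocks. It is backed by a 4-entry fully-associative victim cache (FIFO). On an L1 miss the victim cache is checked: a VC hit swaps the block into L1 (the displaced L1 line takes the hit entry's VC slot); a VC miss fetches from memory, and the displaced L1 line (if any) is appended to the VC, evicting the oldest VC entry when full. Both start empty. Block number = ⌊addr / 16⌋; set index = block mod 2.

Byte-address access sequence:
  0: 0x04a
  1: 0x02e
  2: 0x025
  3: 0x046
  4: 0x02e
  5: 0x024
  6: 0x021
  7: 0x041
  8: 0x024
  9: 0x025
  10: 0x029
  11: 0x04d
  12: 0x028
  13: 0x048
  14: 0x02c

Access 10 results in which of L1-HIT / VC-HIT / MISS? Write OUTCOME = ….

OUTCOME = L1-HIT

#0 0x4a→b4/s0 MISS; vc=[]
#1 0x2e→b2/s0 MISS; vc=[4]
#2 0x25→b2/s0 L1-HIT; vc=[4]
#3 0x46→b4/s0 VC-HIT; vc=[2]
#4 0x2e→b2/s0 VC-HIT; vc=[4]
#5 0x24→b2/s0 L1-HIT; vc=[4]
#6 0x21→b2/s0 L1-HIT; vc=[4]
#7 0x41→b4/s0 VC-HIT; vc=[2]
#8 0x24→b2/s0 VC-HIT; vc=[4]
#9 0x25→b2/s0 L1-HIT; vc=[4]
#10 0x29→b2/s0 L1-HIT; vc=[4]
#11 0x4d→b4/s0 VC-HIT; vc=[2]
#12 0x28→b2/s0 VC-HIT; vc=[4]
#13 0x48→b4/s0 VC-HIT; vc=[2]
#14 0x2c→b2/s0 VC-HIT; vc=[4]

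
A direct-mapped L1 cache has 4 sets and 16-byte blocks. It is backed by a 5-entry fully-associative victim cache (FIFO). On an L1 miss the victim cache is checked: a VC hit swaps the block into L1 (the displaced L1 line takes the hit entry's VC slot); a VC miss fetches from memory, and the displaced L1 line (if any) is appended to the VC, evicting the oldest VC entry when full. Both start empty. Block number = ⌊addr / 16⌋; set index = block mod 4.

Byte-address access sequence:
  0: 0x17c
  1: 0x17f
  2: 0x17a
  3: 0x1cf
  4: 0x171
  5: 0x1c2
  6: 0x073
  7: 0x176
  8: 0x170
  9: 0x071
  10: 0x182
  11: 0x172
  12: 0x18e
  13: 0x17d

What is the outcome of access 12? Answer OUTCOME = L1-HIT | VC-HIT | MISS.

OUTCOME = L1-HIT

0: 0x17c (blk 23, set 3) → MISS  vc=[]
1: 0x17f (blk 23, set 3) → L1-HIT  vc=[]
2: 0x17a (blk 23, set 3) → L1-HIT  vc=[]
3: 0x1cf (blk 28, set 0) → MISS  vc=[]
4: 0x171 (blk 23, set 3) → L1-HIT  vc=[]
5: 0x1c2 (blk 28, set 0) → L1-HIT  vc=[]
6: 0x73 (blk 7, set 3) → MISS  vc=[23]
7: 0x176 (blk 23, set 3) → VC-HIT  vc=[7]
8: 0x170 (blk 23, set 3) → L1-HIT  vc=[7]
9: 0x71 (blk 7, set 3) → VC-HIT  vc=[23]
10: 0x182 (blk 24, set 0) → MISS  vc=[23, 28]
11: 0x172 (blk 23, set 3) → VC-HIT  vc=[7, 28]
12: 0x18e (blk 24, set 0) → L1-HIT  vc=[7, 28]
13: 0x17d (blk 23, set 3) → L1-HIT  vc=[7, 28]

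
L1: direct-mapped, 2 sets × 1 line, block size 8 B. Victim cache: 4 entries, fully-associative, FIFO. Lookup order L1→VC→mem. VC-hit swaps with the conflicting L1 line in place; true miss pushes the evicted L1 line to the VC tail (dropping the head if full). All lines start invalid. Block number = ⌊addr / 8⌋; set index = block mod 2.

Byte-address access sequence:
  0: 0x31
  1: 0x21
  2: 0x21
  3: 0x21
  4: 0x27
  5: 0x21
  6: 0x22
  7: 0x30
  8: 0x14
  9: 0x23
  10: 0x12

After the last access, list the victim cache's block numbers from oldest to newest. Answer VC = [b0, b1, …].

VC = [4, 6]

#0 0x31→b6/s0 MISS; vc=[]
#1 0x21→b4/s0 MISS; vc=[6]
#2 0x21→b4/s0 L1-HIT; vc=[6]
#3 0x21→b4/s0 L1-HIT; vc=[6]
#4 0x27→b4/s0 L1-HIT; vc=[6]
#5 0x21→b4/s0 L1-HIT; vc=[6]
#6 0x22→b4/s0 L1-HIT; vc=[6]
#7 0x30→b6/s0 VC-HIT; vc=[4]
#8 0x14→b2/s0 MISS; vc=[4,6]
#9 0x23→b4/s0 VC-HIT; vc=[2,6]
#10 0x12→b2/s0 VC-HIT; vc=[4,6]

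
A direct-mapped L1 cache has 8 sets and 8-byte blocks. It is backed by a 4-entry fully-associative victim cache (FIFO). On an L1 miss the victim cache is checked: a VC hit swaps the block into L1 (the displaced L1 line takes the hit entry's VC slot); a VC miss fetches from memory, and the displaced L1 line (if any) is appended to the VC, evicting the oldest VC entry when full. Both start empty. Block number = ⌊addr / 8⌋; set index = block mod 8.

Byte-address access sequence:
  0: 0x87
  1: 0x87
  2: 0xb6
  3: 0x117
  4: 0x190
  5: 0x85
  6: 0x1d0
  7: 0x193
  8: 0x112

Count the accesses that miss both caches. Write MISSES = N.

MISSES = 5

  [0] addr=0x87 blk=16 s=0: MISS | VC []
  [1] addr=0x87 blk=16 s=0: L1-HIT | VC []
  [2] addr=0xb6 blk=22 s=6: MISS | VC []
  [3] addr=0x117 blk=34 s=2: MISS | VC []
  [4] addr=0x190 blk=50 s=2: MISS | VC [34]
  [5] addr=0x85 blk=16 s=0: L1-HIT | VC [34]
  [6] addr=0x1d0 blk=58 s=2: MISS | VC [34, 50]
  [7] addr=0x193 blk=50 s=2: VC-HIT | VC [34, 58]
  [8] addr=0x112 blk=34 s=2: VC-HIT | VC [50, 58]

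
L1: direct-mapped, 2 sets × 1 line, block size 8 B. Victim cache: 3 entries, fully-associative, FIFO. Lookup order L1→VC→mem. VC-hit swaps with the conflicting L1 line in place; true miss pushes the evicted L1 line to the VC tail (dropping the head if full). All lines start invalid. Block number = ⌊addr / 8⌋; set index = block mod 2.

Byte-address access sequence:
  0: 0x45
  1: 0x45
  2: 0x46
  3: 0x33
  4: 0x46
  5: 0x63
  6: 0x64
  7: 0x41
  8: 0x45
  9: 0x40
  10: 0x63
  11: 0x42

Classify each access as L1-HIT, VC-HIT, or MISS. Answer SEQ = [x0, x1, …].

SEQ = [MISS, L1-HIT, L1-HIT, MISS, VC-HIT, MISS, L1-HIT, VC-HIT, L1-HIT, L1-HIT, VC-HIT, VC-HIT]

#0 0x45→b8/s0 MISS; vc=[]
#1 0x45→b8/s0 L1-HIT; vc=[]
#2 0x46→b8/s0 L1-HIT; vc=[]
#3 0x33→b6/s0 MISS; vc=[8]
#4 0x46→b8/s0 VC-HIT; vc=[6]
#5 0x63→b12/s0 MISS; vc=[6,8]
#6 0x64→b12/s0 L1-HIT; vc=[6,8]
#7 0x41→b8/s0 VC-HIT; vc=[6,12]
#8 0x45→b8/s0 L1-HIT; vc=[6,12]
#9 0x40→b8/s0 L1-HIT; vc=[6,12]
#10 0x63→b12/s0 VC-HIT; vc=[6,8]
#11 0x42→b8/s0 VC-HIT; vc=[6,12]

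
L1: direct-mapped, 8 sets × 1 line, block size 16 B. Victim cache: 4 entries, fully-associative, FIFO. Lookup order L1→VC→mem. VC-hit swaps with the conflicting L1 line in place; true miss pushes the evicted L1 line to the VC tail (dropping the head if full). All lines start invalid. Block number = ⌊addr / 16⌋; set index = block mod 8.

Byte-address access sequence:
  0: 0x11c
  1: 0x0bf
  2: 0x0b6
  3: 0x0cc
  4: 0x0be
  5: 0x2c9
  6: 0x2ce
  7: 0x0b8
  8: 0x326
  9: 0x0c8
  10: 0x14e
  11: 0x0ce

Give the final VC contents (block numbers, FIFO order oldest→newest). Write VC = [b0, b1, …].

VC = [44, 20]

  [0] addr=0x11c blk=17 s=1: MISS | VC []
  [1] addr=0xbf blk=11 s=3: MISS | VC []
  [2] addr=0xb6 blk=11 s=3: L1-HIT | VC []
  [3] addr=0xcc blk=12 s=4: MISS | VC []
  [4] addr=0xbe blk=11 s=3: L1-HIT | VC []
  [5] addr=0x2c9 blk=44 s=4: MISS | VC [12]
  [6] addr=0x2ce blk=44 s=4: L1-HIT | VC [12]
  [7] addr=0xb8 blk=11 s=3: L1-HIT | VC [12]
  [8] addr=0x326 blk=50 s=2: MISS | VC [12]
  [9] addr=0xc8 blk=12 s=4: VC-HIT | VC [44]
  [10] addr=0x14e blk=20 s=4: MISS | VC [44, 12]
  [11] addr=0xce blk=12 s=4: VC-HIT | VC [44, 20]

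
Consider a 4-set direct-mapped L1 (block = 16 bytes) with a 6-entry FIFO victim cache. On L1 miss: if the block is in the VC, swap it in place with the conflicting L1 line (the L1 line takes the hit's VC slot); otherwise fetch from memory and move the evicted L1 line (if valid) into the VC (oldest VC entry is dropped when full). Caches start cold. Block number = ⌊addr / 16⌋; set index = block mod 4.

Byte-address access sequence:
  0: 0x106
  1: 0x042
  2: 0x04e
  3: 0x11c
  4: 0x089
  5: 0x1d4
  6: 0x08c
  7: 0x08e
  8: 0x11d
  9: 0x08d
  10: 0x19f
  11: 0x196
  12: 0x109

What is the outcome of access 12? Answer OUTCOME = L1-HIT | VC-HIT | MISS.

0: 0x106 (blk 16, set 0) → MISS  vc=[]
1: 0x42 (blk 4, set 0) → MISS  vc=[16]
2: 0x4e (blk 4, set 0) → L1-HIT  vc=[16]
3: 0x11c (blk 17, set 1) → MISS  vc=[16]
4: 0x89 (blk 8, set 0) → MISS  vc=[16, 4]
5: 0x1d4 (blk 29, set 1) → MISS  vc=[16, 4, 17]
6: 0x8c (blk 8, set 0) → L1-HIT  vc=[16, 4, 17]
7: 0x8e (blk 8, set 0) → L1-HIT  vc=[16, 4, 17]
8: 0x11d (blk 17, set 1) → VC-HIT  vc=[16, 4, 29]
9: 0x8d (blk 8, set 0) → L1-HIT  vc=[16, 4, 29]
10: 0x19f (blk 25, set 1) → MISS  vc=[16, 4, 29, 17]
11: 0x196 (blk 25, set 1) → L1-HIT  vc=[16, 4, 29, 17]
12: 0x109 (blk 16, set 0) → VC-HIT  vc=[8, 4, 29, 17]

OUTCOME = VC-HIT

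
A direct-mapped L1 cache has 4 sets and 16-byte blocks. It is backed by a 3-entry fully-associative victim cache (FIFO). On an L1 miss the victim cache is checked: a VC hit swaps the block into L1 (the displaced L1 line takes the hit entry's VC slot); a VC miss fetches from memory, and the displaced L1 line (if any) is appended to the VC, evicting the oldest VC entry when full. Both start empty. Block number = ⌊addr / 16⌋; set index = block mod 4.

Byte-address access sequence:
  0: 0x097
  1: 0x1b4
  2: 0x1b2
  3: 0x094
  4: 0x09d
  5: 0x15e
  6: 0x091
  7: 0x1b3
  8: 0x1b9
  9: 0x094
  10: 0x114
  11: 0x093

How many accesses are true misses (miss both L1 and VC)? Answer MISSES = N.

MISSES = 4

#0 0x97→b9/s1 MISS; vc=[]
#1 0x1b4→b27/s3 MISS; vc=[]
#2 0x1b2→b27/s3 L1-HIT; vc=[]
#3 0x94→b9/s1 L1-HIT; vc=[]
#4 0x9d→b9/s1 L1-HIT; vc=[]
#5 0x15e→b21/s1 MISS; vc=[9]
#6 0x91→b9/s1 VC-HIT; vc=[21]
#7 0x1b3→b27/s3 L1-HIT; vc=[21]
#8 0x1b9→b27/s3 L1-HIT; vc=[21]
#9 0x94→b9/s1 L1-HIT; vc=[21]
#10 0x114→b17/s1 MISS; vc=[21,9]
#11 0x93→b9/s1 VC-HIT; vc=[21,17]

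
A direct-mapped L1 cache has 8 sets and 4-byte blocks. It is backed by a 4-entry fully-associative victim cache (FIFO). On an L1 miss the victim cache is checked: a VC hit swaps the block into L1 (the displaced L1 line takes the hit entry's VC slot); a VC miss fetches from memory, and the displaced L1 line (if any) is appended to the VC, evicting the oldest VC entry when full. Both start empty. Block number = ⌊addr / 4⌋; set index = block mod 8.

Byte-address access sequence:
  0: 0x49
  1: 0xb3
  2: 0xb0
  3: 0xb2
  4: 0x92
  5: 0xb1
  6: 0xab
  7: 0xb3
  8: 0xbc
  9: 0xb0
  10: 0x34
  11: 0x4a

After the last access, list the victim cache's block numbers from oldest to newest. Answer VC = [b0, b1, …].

0: 0x49 (blk 18, set 2) → MISS  vc=[]
1: 0xb3 (blk 44, set 4) → MISS  vc=[]
2: 0xb0 (blk 44, set 4) → L1-HIT  vc=[]
3: 0xb2 (blk 44, set 4) → L1-HIT  vc=[]
4: 0x92 (blk 36, set 4) → MISS  vc=[44]
5: 0xb1 (blk 44, set 4) → VC-HIT  vc=[36]
6: 0xab (blk 42, set 2) → MISS  vc=[36, 18]
7: 0xb3 (blk 44, set 4) → L1-HIT  vc=[36, 18]
8: 0xbc (blk 47, set 7) → MISS  vc=[36, 18]
9: 0xb0 (blk 44, set 4) → L1-HIT  vc=[36, 18]
10: 0x34 (blk 13, set 5) → MISS  vc=[36, 18]
11: 0x4a (blk 18, set 2) → VC-HIT  vc=[36, 42]

VC = [36, 42]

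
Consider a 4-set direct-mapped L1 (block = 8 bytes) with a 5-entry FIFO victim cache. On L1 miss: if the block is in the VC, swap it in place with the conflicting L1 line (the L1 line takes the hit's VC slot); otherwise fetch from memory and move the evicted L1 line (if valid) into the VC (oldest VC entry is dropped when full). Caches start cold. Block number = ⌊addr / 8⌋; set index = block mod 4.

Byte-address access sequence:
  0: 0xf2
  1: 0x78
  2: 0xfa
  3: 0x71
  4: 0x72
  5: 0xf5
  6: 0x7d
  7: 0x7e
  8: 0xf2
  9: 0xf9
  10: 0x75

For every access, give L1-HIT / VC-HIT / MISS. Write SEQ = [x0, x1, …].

SEQ = [MISS, MISS, MISS, MISS, L1-HIT, VC-HIT, VC-HIT, L1-HIT, L1-HIT, VC-HIT, VC-HIT]

0: 0xf2 (blk 30, set 2) → MISS  vc=[]
1: 0x78 (blk 15, set 3) → MISS  vc=[]
2: 0xfa (blk 31, set 3) → MISS  vc=[15]
3: 0x71 (blk 14, set 2) → MISS  vc=[15, 30]
4: 0x72 (blk 14, set 2) → L1-HIT  vc=[15, 30]
5: 0xf5 (blk 30, set 2) → VC-HIT  vc=[15, 14]
6: 0x7d (blk 15, set 3) → VC-HIT  vc=[31, 14]
7: 0x7e (blk 15, set 3) → L1-HIT  vc=[31, 14]
8: 0xf2 (blk 30, set 2) → L1-HIT  vc=[31, 14]
9: 0xf9 (blk 31, set 3) → VC-HIT  vc=[15, 14]
10: 0x75 (blk 14, set 2) → VC-HIT  vc=[15, 30]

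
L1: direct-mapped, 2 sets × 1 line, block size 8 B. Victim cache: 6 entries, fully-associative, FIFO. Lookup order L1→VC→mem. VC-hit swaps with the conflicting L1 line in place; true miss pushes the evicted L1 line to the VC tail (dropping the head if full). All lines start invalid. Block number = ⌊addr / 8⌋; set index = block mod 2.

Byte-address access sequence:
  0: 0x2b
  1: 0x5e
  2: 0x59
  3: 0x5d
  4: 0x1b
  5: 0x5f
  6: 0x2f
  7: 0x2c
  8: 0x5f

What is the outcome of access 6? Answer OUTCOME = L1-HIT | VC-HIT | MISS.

OUTCOME = VC-HIT

#0 0x2b→b5/s1 MISS; vc=[]
#1 0x5e→b11/s1 MISS; vc=[5]
#2 0x59→b11/s1 L1-HIT; vc=[5]
#3 0x5d→b11/s1 L1-HIT; vc=[5]
#4 0x1b→b3/s1 MISS; vc=[5,11]
#5 0x5f→b11/s1 VC-HIT; vc=[5,3]
#6 0x2f→b5/s1 VC-HIT; vc=[11,3]
#7 0x2c→b5/s1 L1-HIT; vc=[11,3]
#8 0x5f→b11/s1 VC-HIT; vc=[5,3]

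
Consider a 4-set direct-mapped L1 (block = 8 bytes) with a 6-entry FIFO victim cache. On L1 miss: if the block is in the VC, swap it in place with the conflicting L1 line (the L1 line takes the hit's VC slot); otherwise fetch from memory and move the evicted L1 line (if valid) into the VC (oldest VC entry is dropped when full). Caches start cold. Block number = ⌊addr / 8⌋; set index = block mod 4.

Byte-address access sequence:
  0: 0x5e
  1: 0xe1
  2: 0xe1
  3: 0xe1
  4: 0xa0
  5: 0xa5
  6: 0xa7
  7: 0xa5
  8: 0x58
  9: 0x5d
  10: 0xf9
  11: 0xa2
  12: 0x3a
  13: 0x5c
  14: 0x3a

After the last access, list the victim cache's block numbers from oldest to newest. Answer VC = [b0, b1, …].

#0 0x5e→b11/s3 MISS; vc=[]
#1 0xe1→b28/s0 MISS; vc=[]
#2 0xe1→b28/s0 L1-HIT; vc=[]
#3 0xe1→b28/s0 L1-HIT; vc=[]
#4 0xa0→b20/s0 MISS; vc=[28]
#5 0xa5→b20/s0 L1-HIT; vc=[28]
#6 0xa7→b20/s0 L1-HIT; vc=[28]
#7 0xa5→b20/s0 L1-HIT; vc=[28]
#8 0x58→b11/s3 L1-HIT; vc=[28]
#9 0x5d→b11/s3 L1-HIT; vc=[28]
#10 0xf9→b31/s3 MISS; vc=[28,11]
#11 0xa2→b20/s0 L1-HIT; vc=[28,11]
#12 0x3a→b7/s3 MISS; vc=[28,11,31]
#13 0x5c→b11/s3 VC-HIT; vc=[28,7,31]
#14 0x3a→b7/s3 VC-HIT; vc=[28,11,31]

VC = [28, 11, 31]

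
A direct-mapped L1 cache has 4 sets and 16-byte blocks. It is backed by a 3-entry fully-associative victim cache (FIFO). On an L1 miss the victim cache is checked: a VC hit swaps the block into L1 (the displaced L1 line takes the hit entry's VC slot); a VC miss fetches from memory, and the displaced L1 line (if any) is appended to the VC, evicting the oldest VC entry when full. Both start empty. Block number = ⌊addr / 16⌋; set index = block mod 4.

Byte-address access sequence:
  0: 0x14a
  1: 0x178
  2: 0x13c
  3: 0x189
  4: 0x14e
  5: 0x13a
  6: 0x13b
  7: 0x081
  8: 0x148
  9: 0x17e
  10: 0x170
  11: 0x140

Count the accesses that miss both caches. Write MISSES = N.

#0 0x14a→b20/s0 MISS; vc=[]
#1 0x178→b23/s3 MISS; vc=[]
#2 0x13c→b19/s3 MISS; vc=[23]
#3 0x189→b24/s0 MISS; vc=[23,20]
#4 0x14e→b20/s0 VC-HIT; vc=[23,24]
#5 0x13a→b19/s3 L1-HIT; vc=[23,24]
#6 0x13b→b19/s3 L1-HIT; vc=[23,24]
#7 0x81→b8/s0 MISS; vc=[23,24,20]
#8 0x148→b20/s0 VC-HIT; vc=[23,24,8]
#9 0x17e→b23/s3 VC-HIT; vc=[19,24,8]
#10 0x170→b23/s3 L1-HIT; vc=[19,24,8]
#11 0x140→b20/s0 L1-HIT; vc=[19,24,8]

MISSES = 5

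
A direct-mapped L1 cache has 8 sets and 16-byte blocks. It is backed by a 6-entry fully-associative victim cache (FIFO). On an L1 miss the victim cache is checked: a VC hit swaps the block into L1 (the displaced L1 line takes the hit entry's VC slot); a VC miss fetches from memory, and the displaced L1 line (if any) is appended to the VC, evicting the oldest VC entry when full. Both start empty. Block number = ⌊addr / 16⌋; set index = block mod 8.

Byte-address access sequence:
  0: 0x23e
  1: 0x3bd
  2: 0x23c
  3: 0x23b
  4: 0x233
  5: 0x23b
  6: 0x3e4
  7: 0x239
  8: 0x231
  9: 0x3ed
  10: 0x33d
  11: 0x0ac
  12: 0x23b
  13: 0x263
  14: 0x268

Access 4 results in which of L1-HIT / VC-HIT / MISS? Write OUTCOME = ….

#0 0x23e→b35/s3 MISS; vc=[]
#1 0x3bd→b59/s3 MISS; vc=[35]
#2 0x23c→b35/s3 VC-HIT; vc=[59]
#3 0x23b→b35/s3 L1-HIT; vc=[59]
#4 0x233→b35/s3 L1-HIT; vc=[59]
#5 0x23b→b35/s3 L1-HIT; vc=[59]
#6 0x3e4→b62/s6 MISS; vc=[59]
#7 0x239→b35/s3 L1-HIT; vc=[59]
#8 0x231→b35/s3 L1-HIT; vc=[59]
#9 0x3ed→b62/s6 L1-HIT; vc=[59]
#10 0x33d→b51/s3 MISS; vc=[59,35]
#11 0xac→b10/s2 MISS; vc=[59,35]
#12 0x23b→b35/s3 VC-HIT; vc=[59,51]
#13 0x263→b38/s6 MISS; vc=[59,51,62]
#14 0x268→b38/s6 L1-HIT; vc=[59,51,62]

OUTCOME = L1-HIT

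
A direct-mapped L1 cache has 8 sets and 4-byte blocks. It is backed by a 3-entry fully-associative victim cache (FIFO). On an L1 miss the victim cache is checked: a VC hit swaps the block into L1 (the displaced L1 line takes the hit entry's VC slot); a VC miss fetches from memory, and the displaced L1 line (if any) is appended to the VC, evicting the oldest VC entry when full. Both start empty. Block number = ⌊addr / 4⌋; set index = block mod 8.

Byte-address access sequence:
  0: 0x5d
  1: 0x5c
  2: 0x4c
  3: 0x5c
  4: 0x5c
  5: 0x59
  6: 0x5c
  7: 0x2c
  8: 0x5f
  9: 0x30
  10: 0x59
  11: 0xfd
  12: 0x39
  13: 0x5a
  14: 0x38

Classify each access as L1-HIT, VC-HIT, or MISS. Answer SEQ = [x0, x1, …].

#0 0x5d→b23/s7 MISS; vc=[]
#1 0x5c→b23/s7 L1-HIT; vc=[]
#2 0x4c→b19/s3 MISS; vc=[]
#3 0x5c→b23/s7 L1-HIT; vc=[]
#4 0x5c→b23/s7 L1-HIT; vc=[]
#5 0x59→b22/s6 MISS; vc=[]
#6 0x5c→b23/s7 L1-HIT; vc=[]
#7 0x2c→b11/s3 MISS; vc=[19]
#8 0x5f→b23/s7 L1-HIT; vc=[19]
#9 0x30→b12/s4 MISS; vc=[19]
#10 0x59→b22/s6 L1-HIT; vc=[19]
#11 0xfd→b63/s7 MISS; vc=[19,23]
#12 0x39→b14/s6 MISS; vc=[19,23,22]
#13 0x5a→b22/s6 VC-HIT; vc=[19,23,14]
#14 0x38→b14/s6 VC-HIT; vc=[19,23,22]

SEQ = [MISS, L1-HIT, MISS, L1-HIT, L1-HIT, MISS, L1-HIT, MISS, L1-HIT, MISS, L1-HIT, MISS, MISS, VC-HIT, VC-HIT]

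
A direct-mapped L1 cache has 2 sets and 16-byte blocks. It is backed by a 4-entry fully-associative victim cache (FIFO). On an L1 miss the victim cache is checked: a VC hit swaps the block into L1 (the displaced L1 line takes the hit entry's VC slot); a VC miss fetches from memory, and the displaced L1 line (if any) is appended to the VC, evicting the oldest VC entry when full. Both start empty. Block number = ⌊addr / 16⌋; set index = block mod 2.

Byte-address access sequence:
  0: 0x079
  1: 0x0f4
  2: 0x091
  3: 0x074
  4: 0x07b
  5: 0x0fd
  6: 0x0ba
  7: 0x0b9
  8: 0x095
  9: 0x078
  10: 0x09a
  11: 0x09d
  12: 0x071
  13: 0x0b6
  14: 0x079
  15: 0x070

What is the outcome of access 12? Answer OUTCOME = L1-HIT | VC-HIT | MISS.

OUTCOME = VC-HIT

  [0] addr=0x79 blk=7 s=1: MISS | VC []
  [1] addr=0xf4 blk=15 s=1: MISS | VC [7]
  [2] addr=0x91 blk=9 s=1: MISS | VC [7, 15]
  [3] addr=0x74 blk=7 s=1: VC-HIT | VC [9, 15]
  [4] addr=0x7b blk=7 s=1: L1-HIT | VC [9, 15]
  [5] addr=0xfd blk=15 s=1: VC-HIT | VC [9, 7]
  [6] addr=0xba blk=11 s=1: MISS | VC [9, 7, 15]
  [7] addr=0xb9 blk=11 s=1: L1-HIT | VC [9, 7, 15]
  [8] addr=0x95 blk=9 s=1: VC-HIT | VC [11, 7, 15]
  [9] addr=0x78 blk=7 s=1: VC-HIT | VC [11, 9, 15]
  [10] addr=0x9a blk=9 s=1: VC-HIT | VC [11, 7, 15]
  [11] addr=0x9d blk=9 s=1: L1-HIT | VC [11, 7, 15]
  [12] addr=0x71 blk=7 s=1: VC-HIT | VC [11, 9, 15]
  [13] addr=0xb6 blk=11 s=1: VC-HIT | VC [7, 9, 15]
  [14] addr=0x79 blk=7 s=1: VC-HIT | VC [11, 9, 15]
  [15] addr=0x70 blk=7 s=1: L1-HIT | VC [11, 9, 15]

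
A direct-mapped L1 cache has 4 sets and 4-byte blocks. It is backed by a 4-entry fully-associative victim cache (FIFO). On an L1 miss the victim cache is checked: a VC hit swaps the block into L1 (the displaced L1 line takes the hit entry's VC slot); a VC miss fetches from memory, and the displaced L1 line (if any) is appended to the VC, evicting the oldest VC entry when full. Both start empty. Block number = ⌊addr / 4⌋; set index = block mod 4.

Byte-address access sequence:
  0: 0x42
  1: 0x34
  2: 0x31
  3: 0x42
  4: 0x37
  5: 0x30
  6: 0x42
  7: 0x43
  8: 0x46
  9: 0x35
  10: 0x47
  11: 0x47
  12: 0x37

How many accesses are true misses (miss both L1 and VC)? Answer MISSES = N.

MISSES = 4

  [0] addr=0x42 blk=16 s=0: MISS | VC []
  [1] addr=0x34 blk=13 s=1: MISS | VC []
  [2] addr=0x31 blk=12 s=0: MISS | VC [16]
  [3] addr=0x42 blk=16 s=0: VC-HIT | VC [12]
  [4] addr=0x37 blk=13 s=1: L1-HIT | VC [12]
  [5] addr=0x30 blk=12 s=0: VC-HIT | VC [16]
  [6] addr=0x42 blk=16 s=0: VC-HIT | VC [12]
  [7] addr=0x43 blk=16 s=0: L1-HIT | VC [12]
  [8] addr=0x46 blk=17 s=1: MISS | VC [12, 13]
  [9] addr=0x35 blk=13 s=1: VC-HIT | VC [12, 17]
  [10] addr=0x47 blk=17 s=1: VC-HIT | VC [12, 13]
  [11] addr=0x47 blk=17 s=1: L1-HIT | VC [12, 13]
  [12] addr=0x37 blk=13 s=1: VC-HIT | VC [12, 17]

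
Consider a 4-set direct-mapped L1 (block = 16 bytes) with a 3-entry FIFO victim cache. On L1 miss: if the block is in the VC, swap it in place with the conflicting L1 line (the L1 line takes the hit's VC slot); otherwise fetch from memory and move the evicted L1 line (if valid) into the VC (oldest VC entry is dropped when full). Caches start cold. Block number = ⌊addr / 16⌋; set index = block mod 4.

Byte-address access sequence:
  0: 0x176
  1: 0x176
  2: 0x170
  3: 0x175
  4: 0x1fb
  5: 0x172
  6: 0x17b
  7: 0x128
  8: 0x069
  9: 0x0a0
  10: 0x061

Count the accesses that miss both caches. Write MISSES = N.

#0 0x176→b23/s3 MISS; vc=[]
#1 0x176→b23/s3 L1-HIT; vc=[]
#2 0x170→b23/s3 L1-HIT; vc=[]
#3 0x175→b23/s3 L1-HIT; vc=[]
#4 0x1fb→b31/s3 MISS; vc=[23]
#5 0x172→b23/s3 VC-HIT; vc=[31]
#6 0x17b→b23/s3 L1-HIT; vc=[31]
#7 0x128→b18/s2 MISS; vc=[31]
#8 0x69→b6/s2 MISS; vc=[31,18]
#9 0xa0→b10/s2 MISS; vc=[31,18,6]
#10 0x61→b6/s2 VC-HIT; vc=[31,18,10]

MISSES = 5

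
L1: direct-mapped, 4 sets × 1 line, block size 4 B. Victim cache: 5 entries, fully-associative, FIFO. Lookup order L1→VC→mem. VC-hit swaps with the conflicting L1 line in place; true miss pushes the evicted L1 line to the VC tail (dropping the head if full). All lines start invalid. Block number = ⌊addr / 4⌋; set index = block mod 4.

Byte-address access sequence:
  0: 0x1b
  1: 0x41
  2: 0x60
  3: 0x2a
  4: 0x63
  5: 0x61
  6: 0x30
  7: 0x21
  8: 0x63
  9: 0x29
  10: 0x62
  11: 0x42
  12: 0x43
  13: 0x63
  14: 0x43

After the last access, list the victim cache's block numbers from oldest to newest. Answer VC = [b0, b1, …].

VC = [24, 6, 8, 12]

  [0] addr=0x1b blk=6 s=2: MISS | VC []
  [1] addr=0x41 blk=16 s=0: MISS | VC []
  [2] addr=0x60 blk=24 s=0: MISS | VC [16]
  [3] addr=0x2a blk=10 s=2: MISS | VC [16, 6]
  [4] addr=0x63 blk=24 s=0: L1-HIT | VC [16, 6]
  [5] addr=0x61 blk=24 s=0: L1-HIT | VC [16, 6]
  [6] addr=0x30 blk=12 s=0: MISS | VC [16, 6, 24]
  [7] addr=0x21 blk=8 s=0: MISS | VC [16, 6, 24, 12]
  [8] addr=0x63 blk=24 s=0: VC-HIT | VC [16, 6, 8, 12]
  [9] addr=0x29 blk=10 s=2: L1-HIT | VC [16, 6, 8, 12]
  [10] addr=0x62 blk=24 s=0: L1-HIT | VC [16, 6, 8, 12]
  [11] addr=0x42 blk=16 s=0: VC-HIT | VC [24, 6, 8, 12]
  [12] addr=0x43 blk=16 s=0: L1-HIT | VC [24, 6, 8, 12]
  [13] addr=0x63 blk=24 s=0: VC-HIT | VC [16, 6, 8, 12]
  [14] addr=0x43 blk=16 s=0: VC-HIT | VC [24, 6, 8, 12]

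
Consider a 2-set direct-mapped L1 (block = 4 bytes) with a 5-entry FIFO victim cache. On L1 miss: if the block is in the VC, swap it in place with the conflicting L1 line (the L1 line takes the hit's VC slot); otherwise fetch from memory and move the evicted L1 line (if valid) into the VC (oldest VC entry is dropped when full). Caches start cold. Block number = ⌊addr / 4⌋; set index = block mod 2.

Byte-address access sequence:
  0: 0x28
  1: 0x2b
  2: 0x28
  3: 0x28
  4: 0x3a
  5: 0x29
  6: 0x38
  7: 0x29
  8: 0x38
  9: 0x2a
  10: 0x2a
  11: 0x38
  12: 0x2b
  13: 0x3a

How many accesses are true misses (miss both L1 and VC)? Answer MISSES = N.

MISSES = 2

0: 0x28 (blk 10, set 0) → MISS  vc=[]
1: 0x2b (blk 10, set 0) → L1-HIT  vc=[]
2: 0x28 (blk 10, set 0) → L1-HIT  vc=[]
3: 0x28 (blk 10, set 0) → L1-HIT  vc=[]
4: 0x3a (blk 14, set 0) → MISS  vc=[10]
5: 0x29 (blk 10, set 0) → VC-HIT  vc=[14]
6: 0x38 (blk 14, set 0) → VC-HIT  vc=[10]
7: 0x29 (blk 10, set 0) → VC-HIT  vc=[14]
8: 0x38 (blk 14, set 0) → VC-HIT  vc=[10]
9: 0x2a (blk 10, set 0) → VC-HIT  vc=[14]
10: 0x2a (blk 10, set 0) → L1-HIT  vc=[14]
11: 0x38 (blk 14, set 0) → VC-HIT  vc=[10]
12: 0x2b (blk 10, set 0) → VC-HIT  vc=[14]
13: 0x3a (blk 14, set 0) → VC-HIT  vc=[10]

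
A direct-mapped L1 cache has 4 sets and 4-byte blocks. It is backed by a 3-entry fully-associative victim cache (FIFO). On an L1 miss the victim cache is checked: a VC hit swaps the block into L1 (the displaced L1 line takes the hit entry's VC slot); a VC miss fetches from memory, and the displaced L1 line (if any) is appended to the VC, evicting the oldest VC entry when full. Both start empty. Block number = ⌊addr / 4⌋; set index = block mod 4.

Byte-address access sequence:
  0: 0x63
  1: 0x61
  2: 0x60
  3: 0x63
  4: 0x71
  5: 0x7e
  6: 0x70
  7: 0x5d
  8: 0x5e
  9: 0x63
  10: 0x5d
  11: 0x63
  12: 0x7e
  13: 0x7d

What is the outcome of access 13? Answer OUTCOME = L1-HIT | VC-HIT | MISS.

OUTCOME = L1-HIT

#0 0x63→b24/s0 MISS; vc=[]
#1 0x61→b24/s0 L1-HIT; vc=[]
#2 0x60→b24/s0 L1-HIT; vc=[]
#3 0x63→b24/s0 L1-HIT; vc=[]
#4 0x71→b28/s0 MISS; vc=[24]
#5 0x7e→b31/s3 MISS; vc=[24]
#6 0x70→b28/s0 L1-HIT; vc=[24]
#7 0x5d→b23/s3 MISS; vc=[24,31]
#8 0x5e→b23/s3 L1-HIT; vc=[24,31]
#9 0x63→b24/s0 VC-HIT; vc=[28,31]
#10 0x5d→b23/s3 L1-HIT; vc=[28,31]
#11 0x63→b24/s0 L1-HIT; vc=[28,31]
#12 0x7e→b31/s3 VC-HIT; vc=[28,23]
#13 0x7d→b31/s3 L1-HIT; vc=[28,23]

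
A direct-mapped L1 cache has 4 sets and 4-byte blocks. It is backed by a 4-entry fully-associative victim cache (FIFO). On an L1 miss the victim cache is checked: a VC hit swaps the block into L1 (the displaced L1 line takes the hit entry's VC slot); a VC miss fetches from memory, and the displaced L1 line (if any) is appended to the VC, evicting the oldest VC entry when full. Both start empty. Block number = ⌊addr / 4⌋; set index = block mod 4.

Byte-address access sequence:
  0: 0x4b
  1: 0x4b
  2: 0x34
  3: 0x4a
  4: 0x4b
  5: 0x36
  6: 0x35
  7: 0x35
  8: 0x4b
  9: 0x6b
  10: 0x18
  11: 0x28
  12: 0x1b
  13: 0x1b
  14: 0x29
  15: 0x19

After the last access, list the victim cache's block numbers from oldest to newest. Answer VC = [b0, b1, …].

VC = [18, 26, 10]

  [0] addr=0x4b blk=18 s=2: MISS | VC []
  [1] addr=0x4b blk=18 s=2: L1-HIT | VC []
  [2] addr=0x34 blk=13 s=1: MISS | VC []
  [3] addr=0x4a blk=18 s=2: L1-HIT | VC []
  [4] addr=0x4b blk=18 s=2: L1-HIT | VC []
  [5] addr=0x36 blk=13 s=1: L1-HIT | VC []
  [6] addr=0x35 blk=13 s=1: L1-HIT | VC []
  [7] addr=0x35 blk=13 s=1: L1-HIT | VC []
  [8] addr=0x4b blk=18 s=2: L1-HIT | VC []
  [9] addr=0x6b blk=26 s=2: MISS | VC [18]
  [10] addr=0x18 blk=6 s=2: MISS | VC [18, 26]
  [11] addr=0x28 blk=10 s=2: MISS | VC [18, 26, 6]
  [12] addr=0x1b blk=6 s=2: VC-HIT | VC [18, 26, 10]
  [13] addr=0x1b blk=6 s=2: L1-HIT | VC [18, 26, 10]
  [14] addr=0x29 blk=10 s=2: VC-HIT | VC [18, 26, 6]
  [15] addr=0x19 blk=6 s=2: VC-HIT | VC [18, 26, 10]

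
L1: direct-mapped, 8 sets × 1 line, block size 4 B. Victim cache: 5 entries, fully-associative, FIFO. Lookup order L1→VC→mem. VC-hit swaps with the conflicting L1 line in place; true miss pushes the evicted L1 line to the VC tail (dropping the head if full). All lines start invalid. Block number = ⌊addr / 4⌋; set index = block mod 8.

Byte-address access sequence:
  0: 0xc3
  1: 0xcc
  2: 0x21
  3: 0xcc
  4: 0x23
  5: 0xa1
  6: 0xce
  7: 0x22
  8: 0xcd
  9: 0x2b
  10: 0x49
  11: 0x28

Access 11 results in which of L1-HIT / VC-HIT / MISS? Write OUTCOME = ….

OUTCOME = VC-HIT

  [0] addr=0xc3 blk=48 s=0: MISS | VC []
  [1] addr=0xcc blk=51 s=3: MISS | VC []
  [2] addr=0x21 blk=8 s=0: MISS | VC [48]
  [3] addr=0xcc blk=51 s=3: L1-HIT | VC [48]
  [4] addr=0x23 blk=8 s=0: L1-HIT | VC [48]
  [5] addr=0xa1 blk=40 s=0: MISS | VC [48, 8]
  [6] addr=0xce blk=51 s=3: L1-HIT | VC [48, 8]
  [7] addr=0x22 blk=8 s=0: VC-HIT | VC [48, 40]
  [8] addr=0xcd blk=51 s=3: L1-HIT | VC [48, 40]
  [9] addr=0x2b blk=10 s=2: MISS | VC [48, 40]
  [10] addr=0x49 blk=18 s=2: MISS | VC [48, 40, 10]
  [11] addr=0x28 blk=10 s=2: VC-HIT | VC [48, 40, 18]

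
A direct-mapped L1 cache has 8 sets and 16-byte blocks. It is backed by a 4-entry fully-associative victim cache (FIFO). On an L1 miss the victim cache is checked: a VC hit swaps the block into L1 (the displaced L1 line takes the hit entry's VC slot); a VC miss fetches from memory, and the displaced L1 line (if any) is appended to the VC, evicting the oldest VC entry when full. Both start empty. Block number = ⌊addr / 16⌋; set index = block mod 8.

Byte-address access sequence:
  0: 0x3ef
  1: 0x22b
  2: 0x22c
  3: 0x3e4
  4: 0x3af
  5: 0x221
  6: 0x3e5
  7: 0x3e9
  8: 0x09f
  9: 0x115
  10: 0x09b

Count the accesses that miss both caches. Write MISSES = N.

0: 0x3ef (blk 62, set 6) → MISS  vc=[]
1: 0x22b (blk 34, set 2) → MISS  vc=[]
2: 0x22c (blk 34, set 2) → L1-HIT  vc=[]
3: 0x3e4 (blk 62, set 6) → L1-HIT  vc=[]
4: 0x3af (blk 58, set 2) → MISS  vc=[34]
5: 0x221 (blk 34, set 2) → VC-HIT  vc=[58]
6: 0x3e5 (blk 62, set 6) → L1-HIT  vc=[58]
7: 0x3e9 (blk 62, set 6) → L1-HIT  vc=[58]
8: 0x9f (blk 9, set 1) → MISS  vc=[58]
9: 0x115 (blk 17, set 1) → MISS  vc=[58, 9]
10: 0x9b (blk 9, set 1) → VC-HIT  vc=[58, 17]

MISSES = 5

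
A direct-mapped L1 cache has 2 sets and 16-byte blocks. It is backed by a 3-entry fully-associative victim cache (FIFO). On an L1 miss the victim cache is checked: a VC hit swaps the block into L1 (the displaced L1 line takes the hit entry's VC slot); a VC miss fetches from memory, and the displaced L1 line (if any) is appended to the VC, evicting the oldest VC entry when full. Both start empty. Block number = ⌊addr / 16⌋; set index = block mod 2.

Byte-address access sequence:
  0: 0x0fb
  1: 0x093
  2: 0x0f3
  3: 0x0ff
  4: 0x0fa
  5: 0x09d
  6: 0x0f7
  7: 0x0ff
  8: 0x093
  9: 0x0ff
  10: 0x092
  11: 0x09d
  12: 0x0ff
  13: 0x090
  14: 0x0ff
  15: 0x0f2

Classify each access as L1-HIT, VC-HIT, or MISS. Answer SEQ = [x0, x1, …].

SEQ = [MISS, MISS, VC-HIT, L1-HIT, L1-HIT, VC-HIT, VC-HIT, L1-HIT, VC-HIT, VC-HIT, VC-HIT, L1-HIT, VC-HIT, VC-HIT, VC-HIT, L1-HIT]

0: 0xfb (blk 15, set 1) → MISS  vc=[]
1: 0x93 (blk 9, set 1) → MISS  vc=[15]
2: 0xf3 (blk 15, set 1) → VC-HIT  vc=[9]
3: 0xff (blk 15, set 1) → L1-HIT  vc=[9]
4: 0xfa (blk 15, set 1) → L1-HIT  vc=[9]
5: 0x9d (blk 9, set 1) → VC-HIT  vc=[15]
6: 0xf7 (blk 15, set 1) → VC-HIT  vc=[9]
7: 0xff (blk 15, set 1) → L1-HIT  vc=[9]
8: 0x93 (blk 9, set 1) → VC-HIT  vc=[15]
9: 0xff (blk 15, set 1) → VC-HIT  vc=[9]
10: 0x92 (blk 9, set 1) → VC-HIT  vc=[15]
11: 0x9d (blk 9, set 1) → L1-HIT  vc=[15]
12: 0xff (blk 15, set 1) → VC-HIT  vc=[9]
13: 0x90 (blk 9, set 1) → VC-HIT  vc=[15]
14: 0xff (blk 15, set 1) → VC-HIT  vc=[9]
15: 0xf2 (blk 15, set 1) → L1-HIT  vc=[9]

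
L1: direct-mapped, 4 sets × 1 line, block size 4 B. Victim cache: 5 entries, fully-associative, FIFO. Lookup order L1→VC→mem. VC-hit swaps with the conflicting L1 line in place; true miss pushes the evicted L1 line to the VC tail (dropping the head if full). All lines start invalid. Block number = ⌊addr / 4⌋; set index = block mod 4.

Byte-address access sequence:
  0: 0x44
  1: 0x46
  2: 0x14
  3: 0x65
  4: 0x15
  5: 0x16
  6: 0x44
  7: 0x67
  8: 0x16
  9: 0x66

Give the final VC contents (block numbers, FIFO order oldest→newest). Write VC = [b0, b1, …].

  [0] addr=0x44 blk=17 s=1: MISS | VC []
  [1] addr=0x46 blk=17 s=1: L1-HIT | VC []
  [2] addr=0x14 blk=5 s=1: MISS | VC [17]
  [3] addr=0x65 blk=25 s=1: MISS | VC [17, 5]
  [4] addr=0x15 blk=5 s=1: VC-HIT | VC [17, 25]
  [5] addr=0x16 blk=5 s=1: L1-HIT | VC [17, 25]
  [6] addr=0x44 blk=17 s=1: VC-HIT | VC [5, 25]
  [7] addr=0x67 blk=25 s=1: VC-HIT | VC [5, 17]
  [8] addr=0x16 blk=5 s=1: VC-HIT | VC [25, 17]
  [9] addr=0x66 blk=25 s=1: VC-HIT | VC [5, 17]

VC = [5, 17]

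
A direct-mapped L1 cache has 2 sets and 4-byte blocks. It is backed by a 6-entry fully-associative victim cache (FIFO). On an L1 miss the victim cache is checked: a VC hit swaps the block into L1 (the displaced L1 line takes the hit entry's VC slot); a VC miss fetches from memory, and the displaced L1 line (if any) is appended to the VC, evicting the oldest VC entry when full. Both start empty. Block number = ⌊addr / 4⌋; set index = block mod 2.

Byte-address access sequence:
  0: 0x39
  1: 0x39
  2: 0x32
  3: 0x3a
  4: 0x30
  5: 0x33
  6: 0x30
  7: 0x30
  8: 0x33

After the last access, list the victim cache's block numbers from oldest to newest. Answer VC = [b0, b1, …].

VC = [14]

#0 0x39→b14/s0 MISS; vc=[]
#1 0x39→b14/s0 L1-HIT; vc=[]
#2 0x32→b12/s0 MISS; vc=[14]
#3 0x3a→b14/s0 VC-HIT; vc=[12]
#4 0x30→b12/s0 VC-HIT; vc=[14]
#5 0x33→b12/s0 L1-HIT; vc=[14]
#6 0x30→b12/s0 L1-HIT; vc=[14]
#7 0x30→b12/s0 L1-HIT; vc=[14]
#8 0x33→b12/s0 L1-HIT; vc=[14]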